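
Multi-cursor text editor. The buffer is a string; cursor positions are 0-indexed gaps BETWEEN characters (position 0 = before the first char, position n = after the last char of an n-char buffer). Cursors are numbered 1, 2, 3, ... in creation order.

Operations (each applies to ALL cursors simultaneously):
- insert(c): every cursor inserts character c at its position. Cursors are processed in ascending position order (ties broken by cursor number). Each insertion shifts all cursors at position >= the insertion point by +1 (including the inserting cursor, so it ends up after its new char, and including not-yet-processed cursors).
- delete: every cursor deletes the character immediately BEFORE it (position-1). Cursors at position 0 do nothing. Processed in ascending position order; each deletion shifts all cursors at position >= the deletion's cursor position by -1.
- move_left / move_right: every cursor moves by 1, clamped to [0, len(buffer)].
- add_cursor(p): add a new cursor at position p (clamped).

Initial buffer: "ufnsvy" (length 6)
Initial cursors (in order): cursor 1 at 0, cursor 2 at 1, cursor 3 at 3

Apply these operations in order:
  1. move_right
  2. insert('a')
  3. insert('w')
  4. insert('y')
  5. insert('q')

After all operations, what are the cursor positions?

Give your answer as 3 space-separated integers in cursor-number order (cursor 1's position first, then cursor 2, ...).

Answer: 5 10 16

Derivation:
After op 1 (move_right): buffer="ufnsvy" (len 6), cursors c1@1 c2@2 c3@4, authorship ......
After op 2 (insert('a')): buffer="uafansavy" (len 9), cursors c1@2 c2@4 c3@7, authorship .1.2..3..
After op 3 (insert('w')): buffer="uawfawnsawvy" (len 12), cursors c1@3 c2@6 c3@10, authorship .11.22..33..
After op 4 (insert('y')): buffer="uawyfawynsawyvy" (len 15), cursors c1@4 c2@8 c3@13, authorship .111.222..333..
After op 5 (insert('q')): buffer="uawyqfawyqnsawyqvy" (len 18), cursors c1@5 c2@10 c3@16, authorship .1111.2222..3333..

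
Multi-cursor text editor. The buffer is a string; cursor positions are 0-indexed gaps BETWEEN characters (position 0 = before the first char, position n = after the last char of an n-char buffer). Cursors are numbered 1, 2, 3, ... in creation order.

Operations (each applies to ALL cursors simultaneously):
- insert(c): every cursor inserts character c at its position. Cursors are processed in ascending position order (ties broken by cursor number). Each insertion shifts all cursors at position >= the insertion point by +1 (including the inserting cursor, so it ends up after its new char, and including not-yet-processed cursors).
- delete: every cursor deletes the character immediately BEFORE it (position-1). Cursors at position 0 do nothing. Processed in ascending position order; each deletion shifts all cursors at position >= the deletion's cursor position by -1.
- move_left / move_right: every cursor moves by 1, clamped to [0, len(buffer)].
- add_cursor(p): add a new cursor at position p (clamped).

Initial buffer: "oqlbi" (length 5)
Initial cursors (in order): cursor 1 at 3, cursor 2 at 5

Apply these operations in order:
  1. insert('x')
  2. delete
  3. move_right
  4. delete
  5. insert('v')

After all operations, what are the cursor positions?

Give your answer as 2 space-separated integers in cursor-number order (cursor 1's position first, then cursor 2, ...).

After op 1 (insert('x')): buffer="oqlxbix" (len 7), cursors c1@4 c2@7, authorship ...1..2
After op 2 (delete): buffer="oqlbi" (len 5), cursors c1@3 c2@5, authorship .....
After op 3 (move_right): buffer="oqlbi" (len 5), cursors c1@4 c2@5, authorship .....
After op 4 (delete): buffer="oql" (len 3), cursors c1@3 c2@3, authorship ...
After op 5 (insert('v')): buffer="oqlvv" (len 5), cursors c1@5 c2@5, authorship ...12

Answer: 5 5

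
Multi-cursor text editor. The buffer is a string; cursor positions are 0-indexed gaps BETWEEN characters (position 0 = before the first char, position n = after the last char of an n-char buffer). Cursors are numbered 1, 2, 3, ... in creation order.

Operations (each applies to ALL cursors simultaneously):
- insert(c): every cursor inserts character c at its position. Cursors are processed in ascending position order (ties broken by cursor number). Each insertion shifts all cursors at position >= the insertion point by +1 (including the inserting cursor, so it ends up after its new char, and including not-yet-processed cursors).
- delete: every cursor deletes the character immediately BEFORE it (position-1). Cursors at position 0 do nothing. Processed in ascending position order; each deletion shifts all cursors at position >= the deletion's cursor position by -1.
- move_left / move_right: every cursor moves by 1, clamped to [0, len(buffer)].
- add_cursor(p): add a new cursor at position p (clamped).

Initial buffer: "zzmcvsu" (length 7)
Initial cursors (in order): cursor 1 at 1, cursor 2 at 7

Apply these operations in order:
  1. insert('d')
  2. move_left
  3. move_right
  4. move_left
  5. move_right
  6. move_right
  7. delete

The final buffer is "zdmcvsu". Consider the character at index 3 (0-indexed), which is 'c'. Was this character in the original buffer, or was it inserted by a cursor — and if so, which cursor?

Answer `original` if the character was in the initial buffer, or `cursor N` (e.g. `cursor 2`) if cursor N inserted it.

Answer: original

Derivation:
After op 1 (insert('d')): buffer="zdzmcvsud" (len 9), cursors c1@2 c2@9, authorship .1......2
After op 2 (move_left): buffer="zdzmcvsud" (len 9), cursors c1@1 c2@8, authorship .1......2
After op 3 (move_right): buffer="zdzmcvsud" (len 9), cursors c1@2 c2@9, authorship .1......2
After op 4 (move_left): buffer="zdzmcvsud" (len 9), cursors c1@1 c2@8, authorship .1......2
After op 5 (move_right): buffer="zdzmcvsud" (len 9), cursors c1@2 c2@9, authorship .1......2
After op 6 (move_right): buffer="zdzmcvsud" (len 9), cursors c1@3 c2@9, authorship .1......2
After op 7 (delete): buffer="zdmcvsu" (len 7), cursors c1@2 c2@7, authorship .1.....
Authorship (.=original, N=cursor N): . 1 . . . . .
Index 3: author = original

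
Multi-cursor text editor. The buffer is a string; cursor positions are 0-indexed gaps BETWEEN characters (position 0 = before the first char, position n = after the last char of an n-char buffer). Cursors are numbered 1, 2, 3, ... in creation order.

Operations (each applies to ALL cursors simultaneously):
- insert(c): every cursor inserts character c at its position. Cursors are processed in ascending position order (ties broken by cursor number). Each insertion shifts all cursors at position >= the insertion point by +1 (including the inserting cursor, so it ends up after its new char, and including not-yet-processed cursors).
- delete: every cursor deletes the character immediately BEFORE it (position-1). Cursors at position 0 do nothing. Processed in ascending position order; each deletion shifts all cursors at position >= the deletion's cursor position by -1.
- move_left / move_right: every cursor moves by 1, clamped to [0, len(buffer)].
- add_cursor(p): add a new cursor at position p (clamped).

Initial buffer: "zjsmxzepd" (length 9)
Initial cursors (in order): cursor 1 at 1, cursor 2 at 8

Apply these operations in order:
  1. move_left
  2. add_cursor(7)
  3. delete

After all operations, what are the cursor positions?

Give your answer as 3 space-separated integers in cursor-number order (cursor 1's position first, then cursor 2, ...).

Answer: 0 5 5

Derivation:
After op 1 (move_left): buffer="zjsmxzepd" (len 9), cursors c1@0 c2@7, authorship .........
After op 2 (add_cursor(7)): buffer="zjsmxzepd" (len 9), cursors c1@0 c2@7 c3@7, authorship .........
After op 3 (delete): buffer="zjsmxpd" (len 7), cursors c1@0 c2@5 c3@5, authorship .......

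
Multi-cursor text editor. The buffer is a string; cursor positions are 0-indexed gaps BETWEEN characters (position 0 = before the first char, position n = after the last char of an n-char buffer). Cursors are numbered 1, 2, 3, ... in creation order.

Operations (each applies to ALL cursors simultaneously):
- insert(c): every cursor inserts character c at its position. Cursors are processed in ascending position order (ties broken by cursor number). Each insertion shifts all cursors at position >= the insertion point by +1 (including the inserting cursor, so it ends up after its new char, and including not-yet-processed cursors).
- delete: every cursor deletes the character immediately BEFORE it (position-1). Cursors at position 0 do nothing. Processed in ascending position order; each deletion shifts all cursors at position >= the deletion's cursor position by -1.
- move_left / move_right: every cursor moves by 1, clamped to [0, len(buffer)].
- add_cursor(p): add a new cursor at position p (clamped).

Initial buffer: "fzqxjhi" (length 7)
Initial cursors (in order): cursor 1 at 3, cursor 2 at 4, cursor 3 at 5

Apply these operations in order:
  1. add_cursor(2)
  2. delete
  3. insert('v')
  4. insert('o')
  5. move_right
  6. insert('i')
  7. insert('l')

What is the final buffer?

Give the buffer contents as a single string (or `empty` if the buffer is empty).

Answer: fvvvvoooohiiiilllli

Derivation:
After op 1 (add_cursor(2)): buffer="fzqxjhi" (len 7), cursors c4@2 c1@3 c2@4 c3@5, authorship .......
After op 2 (delete): buffer="fhi" (len 3), cursors c1@1 c2@1 c3@1 c4@1, authorship ...
After op 3 (insert('v')): buffer="fvvvvhi" (len 7), cursors c1@5 c2@5 c3@5 c4@5, authorship .1234..
After op 4 (insert('o')): buffer="fvvvvoooohi" (len 11), cursors c1@9 c2@9 c3@9 c4@9, authorship .12341234..
After op 5 (move_right): buffer="fvvvvoooohi" (len 11), cursors c1@10 c2@10 c3@10 c4@10, authorship .12341234..
After op 6 (insert('i')): buffer="fvvvvoooohiiiii" (len 15), cursors c1@14 c2@14 c3@14 c4@14, authorship .12341234.1234.
After op 7 (insert('l')): buffer="fvvvvoooohiiiilllli" (len 19), cursors c1@18 c2@18 c3@18 c4@18, authorship .12341234.12341234.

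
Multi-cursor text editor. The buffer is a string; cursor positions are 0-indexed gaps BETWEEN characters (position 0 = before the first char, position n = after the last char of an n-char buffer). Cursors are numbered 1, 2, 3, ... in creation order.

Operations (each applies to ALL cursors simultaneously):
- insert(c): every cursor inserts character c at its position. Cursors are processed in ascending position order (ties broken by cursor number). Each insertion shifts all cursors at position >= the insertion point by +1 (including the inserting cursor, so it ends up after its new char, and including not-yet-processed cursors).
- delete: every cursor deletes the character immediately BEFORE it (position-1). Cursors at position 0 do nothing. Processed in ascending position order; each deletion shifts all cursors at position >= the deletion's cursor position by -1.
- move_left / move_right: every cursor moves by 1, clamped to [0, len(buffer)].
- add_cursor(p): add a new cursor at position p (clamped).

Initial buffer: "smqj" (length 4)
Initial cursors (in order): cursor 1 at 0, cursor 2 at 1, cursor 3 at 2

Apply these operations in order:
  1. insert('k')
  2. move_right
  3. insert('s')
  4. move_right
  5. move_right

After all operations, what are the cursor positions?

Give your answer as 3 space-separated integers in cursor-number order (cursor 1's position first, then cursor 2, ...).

Answer: 5 8 10

Derivation:
After op 1 (insert('k')): buffer="kskmkqj" (len 7), cursors c1@1 c2@3 c3@5, authorship 1.2.3..
After op 2 (move_right): buffer="kskmkqj" (len 7), cursors c1@2 c2@4 c3@6, authorship 1.2.3..
After op 3 (insert('s')): buffer="ksskmskqsj" (len 10), cursors c1@3 c2@6 c3@9, authorship 1.12.23.3.
After op 4 (move_right): buffer="ksskmskqsj" (len 10), cursors c1@4 c2@7 c3@10, authorship 1.12.23.3.
After op 5 (move_right): buffer="ksskmskqsj" (len 10), cursors c1@5 c2@8 c3@10, authorship 1.12.23.3.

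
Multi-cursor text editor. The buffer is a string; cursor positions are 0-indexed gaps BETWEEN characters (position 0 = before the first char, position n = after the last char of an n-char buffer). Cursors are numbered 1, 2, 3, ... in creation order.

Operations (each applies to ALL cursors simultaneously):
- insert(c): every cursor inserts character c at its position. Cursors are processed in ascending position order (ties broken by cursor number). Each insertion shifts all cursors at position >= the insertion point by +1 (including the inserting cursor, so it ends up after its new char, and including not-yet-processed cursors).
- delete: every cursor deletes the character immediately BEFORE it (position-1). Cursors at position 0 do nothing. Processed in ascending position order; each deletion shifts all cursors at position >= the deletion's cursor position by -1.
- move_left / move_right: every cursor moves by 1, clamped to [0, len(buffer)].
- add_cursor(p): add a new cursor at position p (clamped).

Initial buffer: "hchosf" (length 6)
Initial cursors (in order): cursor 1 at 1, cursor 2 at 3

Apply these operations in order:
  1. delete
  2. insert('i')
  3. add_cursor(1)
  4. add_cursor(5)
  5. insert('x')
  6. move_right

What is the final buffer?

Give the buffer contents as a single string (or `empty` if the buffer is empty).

Answer: ixxcixosxf

Derivation:
After op 1 (delete): buffer="cosf" (len 4), cursors c1@0 c2@1, authorship ....
After op 2 (insert('i')): buffer="iciosf" (len 6), cursors c1@1 c2@3, authorship 1.2...
After op 3 (add_cursor(1)): buffer="iciosf" (len 6), cursors c1@1 c3@1 c2@3, authorship 1.2...
After op 4 (add_cursor(5)): buffer="iciosf" (len 6), cursors c1@1 c3@1 c2@3 c4@5, authorship 1.2...
After op 5 (insert('x')): buffer="ixxcixosxf" (len 10), cursors c1@3 c3@3 c2@6 c4@9, authorship 113.22..4.
After op 6 (move_right): buffer="ixxcixosxf" (len 10), cursors c1@4 c3@4 c2@7 c4@10, authorship 113.22..4.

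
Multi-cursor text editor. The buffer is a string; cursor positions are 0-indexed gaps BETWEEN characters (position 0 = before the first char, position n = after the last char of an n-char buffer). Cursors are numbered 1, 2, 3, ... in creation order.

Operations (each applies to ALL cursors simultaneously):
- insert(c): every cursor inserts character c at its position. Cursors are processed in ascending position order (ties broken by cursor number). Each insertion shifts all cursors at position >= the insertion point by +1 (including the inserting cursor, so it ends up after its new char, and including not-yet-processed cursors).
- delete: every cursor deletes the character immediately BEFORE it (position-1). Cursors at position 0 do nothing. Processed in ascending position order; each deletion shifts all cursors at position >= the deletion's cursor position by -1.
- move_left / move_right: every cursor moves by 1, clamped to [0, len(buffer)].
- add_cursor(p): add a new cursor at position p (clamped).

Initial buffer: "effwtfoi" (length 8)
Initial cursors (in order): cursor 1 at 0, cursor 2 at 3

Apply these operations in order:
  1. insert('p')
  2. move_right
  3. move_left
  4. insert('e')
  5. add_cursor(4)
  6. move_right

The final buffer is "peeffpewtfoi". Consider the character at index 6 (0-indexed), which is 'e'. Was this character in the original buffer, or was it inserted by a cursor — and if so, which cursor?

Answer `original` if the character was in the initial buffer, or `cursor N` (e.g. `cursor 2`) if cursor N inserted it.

After op 1 (insert('p')): buffer="peffpwtfoi" (len 10), cursors c1@1 c2@5, authorship 1...2.....
After op 2 (move_right): buffer="peffpwtfoi" (len 10), cursors c1@2 c2@6, authorship 1...2.....
After op 3 (move_left): buffer="peffpwtfoi" (len 10), cursors c1@1 c2@5, authorship 1...2.....
After op 4 (insert('e')): buffer="peeffpewtfoi" (len 12), cursors c1@2 c2@7, authorship 11...22.....
After op 5 (add_cursor(4)): buffer="peeffpewtfoi" (len 12), cursors c1@2 c3@4 c2@7, authorship 11...22.....
After op 6 (move_right): buffer="peeffpewtfoi" (len 12), cursors c1@3 c3@5 c2@8, authorship 11...22.....
Authorship (.=original, N=cursor N): 1 1 . . . 2 2 . . . . .
Index 6: author = 2

Answer: cursor 2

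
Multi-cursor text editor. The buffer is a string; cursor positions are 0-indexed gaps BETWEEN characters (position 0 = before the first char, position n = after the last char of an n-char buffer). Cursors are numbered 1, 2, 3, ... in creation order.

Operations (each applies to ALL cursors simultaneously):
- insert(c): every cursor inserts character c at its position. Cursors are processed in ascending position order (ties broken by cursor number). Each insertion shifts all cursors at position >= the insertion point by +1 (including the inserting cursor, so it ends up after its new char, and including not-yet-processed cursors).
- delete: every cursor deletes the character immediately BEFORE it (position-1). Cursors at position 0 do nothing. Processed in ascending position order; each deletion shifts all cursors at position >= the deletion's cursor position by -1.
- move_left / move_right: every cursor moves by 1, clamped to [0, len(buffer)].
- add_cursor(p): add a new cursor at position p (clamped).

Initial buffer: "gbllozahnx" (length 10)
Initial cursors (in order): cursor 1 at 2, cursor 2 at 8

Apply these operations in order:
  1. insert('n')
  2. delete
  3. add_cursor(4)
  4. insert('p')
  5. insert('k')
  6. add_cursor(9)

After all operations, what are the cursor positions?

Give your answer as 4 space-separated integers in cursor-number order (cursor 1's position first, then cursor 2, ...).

Answer: 4 14 8 9

Derivation:
After op 1 (insert('n')): buffer="gbnllozahnnx" (len 12), cursors c1@3 c2@10, authorship ..1......2..
After op 2 (delete): buffer="gbllozahnx" (len 10), cursors c1@2 c2@8, authorship ..........
After op 3 (add_cursor(4)): buffer="gbllozahnx" (len 10), cursors c1@2 c3@4 c2@8, authorship ..........
After op 4 (insert('p')): buffer="gbpllpozahpnx" (len 13), cursors c1@3 c3@6 c2@11, authorship ..1..3....2..
After op 5 (insert('k')): buffer="gbpkllpkozahpknx" (len 16), cursors c1@4 c3@8 c2@14, authorship ..11..33....22..
After op 6 (add_cursor(9)): buffer="gbpkllpkozahpknx" (len 16), cursors c1@4 c3@8 c4@9 c2@14, authorship ..11..33....22..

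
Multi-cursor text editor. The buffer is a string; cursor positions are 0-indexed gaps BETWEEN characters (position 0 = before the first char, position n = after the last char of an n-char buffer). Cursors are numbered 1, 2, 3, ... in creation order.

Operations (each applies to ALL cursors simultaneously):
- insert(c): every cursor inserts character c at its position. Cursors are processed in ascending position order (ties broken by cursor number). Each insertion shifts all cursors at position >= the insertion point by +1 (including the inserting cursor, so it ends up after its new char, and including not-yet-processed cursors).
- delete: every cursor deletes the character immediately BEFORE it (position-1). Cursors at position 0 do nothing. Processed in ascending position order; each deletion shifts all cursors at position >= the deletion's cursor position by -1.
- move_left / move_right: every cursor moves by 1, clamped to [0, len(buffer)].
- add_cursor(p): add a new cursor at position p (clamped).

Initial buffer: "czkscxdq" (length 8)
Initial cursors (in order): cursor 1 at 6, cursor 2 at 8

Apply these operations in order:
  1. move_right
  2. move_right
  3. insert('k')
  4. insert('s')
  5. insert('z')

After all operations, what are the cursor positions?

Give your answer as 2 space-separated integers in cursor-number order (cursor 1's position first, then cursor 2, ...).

Answer: 14 14

Derivation:
After op 1 (move_right): buffer="czkscxdq" (len 8), cursors c1@7 c2@8, authorship ........
After op 2 (move_right): buffer="czkscxdq" (len 8), cursors c1@8 c2@8, authorship ........
After op 3 (insert('k')): buffer="czkscxdqkk" (len 10), cursors c1@10 c2@10, authorship ........12
After op 4 (insert('s')): buffer="czkscxdqkkss" (len 12), cursors c1@12 c2@12, authorship ........1212
After op 5 (insert('z')): buffer="czkscxdqkksszz" (len 14), cursors c1@14 c2@14, authorship ........121212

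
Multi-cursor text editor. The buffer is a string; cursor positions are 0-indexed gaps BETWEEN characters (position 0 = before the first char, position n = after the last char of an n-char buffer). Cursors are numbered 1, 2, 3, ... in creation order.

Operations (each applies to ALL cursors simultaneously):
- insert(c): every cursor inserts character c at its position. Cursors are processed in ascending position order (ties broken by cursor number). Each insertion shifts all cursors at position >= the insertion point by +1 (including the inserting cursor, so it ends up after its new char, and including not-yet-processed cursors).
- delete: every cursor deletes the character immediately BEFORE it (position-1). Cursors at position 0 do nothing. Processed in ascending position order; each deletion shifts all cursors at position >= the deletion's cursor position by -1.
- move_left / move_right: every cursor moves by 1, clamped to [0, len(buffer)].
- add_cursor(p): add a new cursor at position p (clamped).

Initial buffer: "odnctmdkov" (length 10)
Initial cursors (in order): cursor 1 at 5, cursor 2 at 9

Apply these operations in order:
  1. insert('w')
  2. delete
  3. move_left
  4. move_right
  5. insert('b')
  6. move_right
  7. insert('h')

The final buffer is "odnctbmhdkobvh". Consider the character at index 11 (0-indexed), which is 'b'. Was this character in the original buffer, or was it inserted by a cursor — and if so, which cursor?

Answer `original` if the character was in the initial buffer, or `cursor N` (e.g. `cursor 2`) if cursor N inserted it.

After op 1 (insert('w')): buffer="odnctwmdkowv" (len 12), cursors c1@6 c2@11, authorship .....1....2.
After op 2 (delete): buffer="odnctmdkov" (len 10), cursors c1@5 c2@9, authorship ..........
After op 3 (move_left): buffer="odnctmdkov" (len 10), cursors c1@4 c2@8, authorship ..........
After op 4 (move_right): buffer="odnctmdkov" (len 10), cursors c1@5 c2@9, authorship ..........
After op 5 (insert('b')): buffer="odnctbmdkobv" (len 12), cursors c1@6 c2@11, authorship .....1....2.
After op 6 (move_right): buffer="odnctbmdkobv" (len 12), cursors c1@7 c2@12, authorship .....1....2.
After op 7 (insert('h')): buffer="odnctbmhdkobvh" (len 14), cursors c1@8 c2@14, authorship .....1.1...2.2
Authorship (.=original, N=cursor N): . . . . . 1 . 1 . . . 2 . 2
Index 11: author = 2

Answer: cursor 2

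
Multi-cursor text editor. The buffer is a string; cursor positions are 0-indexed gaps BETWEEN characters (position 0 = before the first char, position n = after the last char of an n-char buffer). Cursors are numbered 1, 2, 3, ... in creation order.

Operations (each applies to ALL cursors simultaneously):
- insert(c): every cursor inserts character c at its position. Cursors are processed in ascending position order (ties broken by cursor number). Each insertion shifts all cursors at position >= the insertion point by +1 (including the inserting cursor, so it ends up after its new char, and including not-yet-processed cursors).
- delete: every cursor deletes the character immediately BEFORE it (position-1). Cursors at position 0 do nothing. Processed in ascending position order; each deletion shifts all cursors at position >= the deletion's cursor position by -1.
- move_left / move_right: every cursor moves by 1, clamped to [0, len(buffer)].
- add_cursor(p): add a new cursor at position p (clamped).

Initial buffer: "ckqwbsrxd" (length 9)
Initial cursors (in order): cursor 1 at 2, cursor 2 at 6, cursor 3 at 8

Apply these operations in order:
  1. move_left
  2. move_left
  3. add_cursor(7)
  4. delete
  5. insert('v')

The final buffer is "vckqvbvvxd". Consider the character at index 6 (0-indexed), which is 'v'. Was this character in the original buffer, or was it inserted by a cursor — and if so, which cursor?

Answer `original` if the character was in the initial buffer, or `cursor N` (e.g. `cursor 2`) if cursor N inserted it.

After op 1 (move_left): buffer="ckqwbsrxd" (len 9), cursors c1@1 c2@5 c3@7, authorship .........
After op 2 (move_left): buffer="ckqwbsrxd" (len 9), cursors c1@0 c2@4 c3@6, authorship .........
After op 3 (add_cursor(7)): buffer="ckqwbsrxd" (len 9), cursors c1@0 c2@4 c3@6 c4@7, authorship .........
After op 4 (delete): buffer="ckqbxd" (len 6), cursors c1@0 c2@3 c3@4 c4@4, authorship ......
After op 5 (insert('v')): buffer="vckqvbvvxd" (len 10), cursors c1@1 c2@5 c3@8 c4@8, authorship 1...2.34..
Authorship (.=original, N=cursor N): 1 . . . 2 . 3 4 . .
Index 6: author = 3

Answer: cursor 3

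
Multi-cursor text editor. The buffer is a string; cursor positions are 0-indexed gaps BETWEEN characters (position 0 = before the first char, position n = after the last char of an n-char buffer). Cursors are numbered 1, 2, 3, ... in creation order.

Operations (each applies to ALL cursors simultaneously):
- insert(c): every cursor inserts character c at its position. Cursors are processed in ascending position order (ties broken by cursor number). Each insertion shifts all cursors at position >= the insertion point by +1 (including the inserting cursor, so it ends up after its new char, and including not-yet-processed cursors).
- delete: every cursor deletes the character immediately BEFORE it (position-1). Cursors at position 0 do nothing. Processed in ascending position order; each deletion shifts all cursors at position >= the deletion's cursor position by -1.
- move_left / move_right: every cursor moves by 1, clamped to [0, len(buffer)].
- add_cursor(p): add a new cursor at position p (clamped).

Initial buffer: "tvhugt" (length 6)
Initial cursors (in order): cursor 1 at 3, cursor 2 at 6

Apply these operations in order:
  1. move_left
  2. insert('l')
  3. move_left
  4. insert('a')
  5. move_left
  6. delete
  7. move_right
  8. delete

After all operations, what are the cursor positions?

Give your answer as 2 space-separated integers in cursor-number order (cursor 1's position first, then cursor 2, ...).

Answer: 1 4

Derivation:
After op 1 (move_left): buffer="tvhugt" (len 6), cursors c1@2 c2@5, authorship ......
After op 2 (insert('l')): buffer="tvlhuglt" (len 8), cursors c1@3 c2@7, authorship ..1...2.
After op 3 (move_left): buffer="tvlhuglt" (len 8), cursors c1@2 c2@6, authorship ..1...2.
After op 4 (insert('a')): buffer="tvalhugalt" (len 10), cursors c1@3 c2@8, authorship ..11...22.
After op 5 (move_left): buffer="tvalhugalt" (len 10), cursors c1@2 c2@7, authorship ..11...22.
After op 6 (delete): buffer="talhualt" (len 8), cursors c1@1 c2@5, authorship .11..22.
After op 7 (move_right): buffer="talhualt" (len 8), cursors c1@2 c2@6, authorship .11..22.
After op 8 (delete): buffer="tlhult" (len 6), cursors c1@1 c2@4, authorship .1..2.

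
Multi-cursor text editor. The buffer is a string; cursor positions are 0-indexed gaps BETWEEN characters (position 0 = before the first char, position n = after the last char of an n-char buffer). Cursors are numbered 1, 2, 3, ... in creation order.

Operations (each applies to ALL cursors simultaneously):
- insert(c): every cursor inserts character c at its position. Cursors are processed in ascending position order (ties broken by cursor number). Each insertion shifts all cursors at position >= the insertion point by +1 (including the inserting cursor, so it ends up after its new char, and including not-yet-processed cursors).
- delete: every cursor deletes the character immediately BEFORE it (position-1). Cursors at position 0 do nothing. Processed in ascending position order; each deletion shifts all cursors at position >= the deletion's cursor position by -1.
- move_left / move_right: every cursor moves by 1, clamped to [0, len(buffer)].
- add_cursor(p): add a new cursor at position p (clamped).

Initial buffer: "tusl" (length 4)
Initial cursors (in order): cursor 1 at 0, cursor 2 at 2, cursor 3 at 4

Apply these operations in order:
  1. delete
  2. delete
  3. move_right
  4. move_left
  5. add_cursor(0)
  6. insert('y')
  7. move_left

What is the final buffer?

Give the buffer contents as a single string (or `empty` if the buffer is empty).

After op 1 (delete): buffer="ts" (len 2), cursors c1@0 c2@1 c3@2, authorship ..
After op 2 (delete): buffer="" (len 0), cursors c1@0 c2@0 c3@0, authorship 
After op 3 (move_right): buffer="" (len 0), cursors c1@0 c2@0 c3@0, authorship 
After op 4 (move_left): buffer="" (len 0), cursors c1@0 c2@0 c3@0, authorship 
After op 5 (add_cursor(0)): buffer="" (len 0), cursors c1@0 c2@0 c3@0 c4@0, authorship 
After op 6 (insert('y')): buffer="yyyy" (len 4), cursors c1@4 c2@4 c3@4 c4@4, authorship 1234
After op 7 (move_left): buffer="yyyy" (len 4), cursors c1@3 c2@3 c3@3 c4@3, authorship 1234

Answer: yyyy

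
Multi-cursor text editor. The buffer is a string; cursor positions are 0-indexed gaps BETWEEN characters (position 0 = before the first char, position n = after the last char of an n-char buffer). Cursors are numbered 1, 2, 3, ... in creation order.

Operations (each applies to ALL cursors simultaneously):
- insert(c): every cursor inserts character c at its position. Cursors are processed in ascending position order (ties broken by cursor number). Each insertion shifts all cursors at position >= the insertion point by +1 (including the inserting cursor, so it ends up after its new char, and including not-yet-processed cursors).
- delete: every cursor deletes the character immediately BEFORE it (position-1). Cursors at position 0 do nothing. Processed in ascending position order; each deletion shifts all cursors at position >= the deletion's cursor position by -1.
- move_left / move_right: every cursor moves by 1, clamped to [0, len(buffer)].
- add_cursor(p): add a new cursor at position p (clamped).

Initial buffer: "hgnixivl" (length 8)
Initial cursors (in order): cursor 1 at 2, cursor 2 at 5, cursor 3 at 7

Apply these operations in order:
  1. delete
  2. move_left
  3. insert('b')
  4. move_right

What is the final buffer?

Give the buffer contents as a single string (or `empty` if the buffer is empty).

Answer: bhnbibil

Derivation:
After op 1 (delete): buffer="hniil" (len 5), cursors c1@1 c2@3 c3@4, authorship .....
After op 2 (move_left): buffer="hniil" (len 5), cursors c1@0 c2@2 c3@3, authorship .....
After op 3 (insert('b')): buffer="bhnbibil" (len 8), cursors c1@1 c2@4 c3@6, authorship 1..2.3..
After op 4 (move_right): buffer="bhnbibil" (len 8), cursors c1@2 c2@5 c3@7, authorship 1..2.3..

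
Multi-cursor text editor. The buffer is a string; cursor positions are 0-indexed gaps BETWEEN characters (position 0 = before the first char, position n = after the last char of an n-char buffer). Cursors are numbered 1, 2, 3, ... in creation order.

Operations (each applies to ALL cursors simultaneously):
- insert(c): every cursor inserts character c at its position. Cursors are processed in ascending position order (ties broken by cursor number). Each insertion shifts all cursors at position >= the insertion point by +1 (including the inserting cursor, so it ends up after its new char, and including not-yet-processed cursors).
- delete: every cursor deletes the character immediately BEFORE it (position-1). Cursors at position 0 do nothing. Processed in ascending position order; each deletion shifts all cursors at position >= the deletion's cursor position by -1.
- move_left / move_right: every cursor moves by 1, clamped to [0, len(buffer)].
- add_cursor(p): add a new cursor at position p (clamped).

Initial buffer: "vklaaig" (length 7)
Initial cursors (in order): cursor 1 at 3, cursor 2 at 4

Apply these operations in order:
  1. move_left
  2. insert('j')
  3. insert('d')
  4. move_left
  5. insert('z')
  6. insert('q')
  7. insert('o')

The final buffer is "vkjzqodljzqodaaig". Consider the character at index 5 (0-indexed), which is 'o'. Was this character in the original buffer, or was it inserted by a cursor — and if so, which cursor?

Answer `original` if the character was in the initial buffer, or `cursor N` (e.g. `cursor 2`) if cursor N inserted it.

Answer: cursor 1

Derivation:
After op 1 (move_left): buffer="vklaaig" (len 7), cursors c1@2 c2@3, authorship .......
After op 2 (insert('j')): buffer="vkjljaaig" (len 9), cursors c1@3 c2@5, authorship ..1.2....
After op 3 (insert('d')): buffer="vkjdljdaaig" (len 11), cursors c1@4 c2@7, authorship ..11.22....
After op 4 (move_left): buffer="vkjdljdaaig" (len 11), cursors c1@3 c2@6, authorship ..11.22....
After op 5 (insert('z')): buffer="vkjzdljzdaaig" (len 13), cursors c1@4 c2@8, authorship ..111.222....
After op 6 (insert('q')): buffer="vkjzqdljzqdaaig" (len 15), cursors c1@5 c2@10, authorship ..1111.2222....
After op 7 (insert('o')): buffer="vkjzqodljzqodaaig" (len 17), cursors c1@6 c2@12, authorship ..11111.22222....
Authorship (.=original, N=cursor N): . . 1 1 1 1 1 . 2 2 2 2 2 . . . .
Index 5: author = 1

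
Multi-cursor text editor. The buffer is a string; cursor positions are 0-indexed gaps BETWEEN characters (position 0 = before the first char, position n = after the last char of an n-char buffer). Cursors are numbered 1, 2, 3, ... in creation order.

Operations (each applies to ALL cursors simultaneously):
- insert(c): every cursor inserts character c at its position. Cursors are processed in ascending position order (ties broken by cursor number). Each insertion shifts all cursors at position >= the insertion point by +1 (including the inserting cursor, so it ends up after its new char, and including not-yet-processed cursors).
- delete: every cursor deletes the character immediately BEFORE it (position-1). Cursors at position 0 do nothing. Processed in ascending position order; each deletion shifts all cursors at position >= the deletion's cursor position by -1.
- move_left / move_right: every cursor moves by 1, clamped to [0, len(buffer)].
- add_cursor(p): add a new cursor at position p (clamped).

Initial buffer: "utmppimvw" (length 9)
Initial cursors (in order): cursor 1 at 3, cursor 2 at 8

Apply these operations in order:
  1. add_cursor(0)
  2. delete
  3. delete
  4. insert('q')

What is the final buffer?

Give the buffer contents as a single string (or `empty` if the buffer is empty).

Answer: quqppiqw

Derivation:
After op 1 (add_cursor(0)): buffer="utmppimvw" (len 9), cursors c3@0 c1@3 c2@8, authorship .........
After op 2 (delete): buffer="utppimw" (len 7), cursors c3@0 c1@2 c2@6, authorship .......
After op 3 (delete): buffer="uppiw" (len 5), cursors c3@0 c1@1 c2@4, authorship .....
After op 4 (insert('q')): buffer="quqppiqw" (len 8), cursors c3@1 c1@3 c2@7, authorship 3.1...2.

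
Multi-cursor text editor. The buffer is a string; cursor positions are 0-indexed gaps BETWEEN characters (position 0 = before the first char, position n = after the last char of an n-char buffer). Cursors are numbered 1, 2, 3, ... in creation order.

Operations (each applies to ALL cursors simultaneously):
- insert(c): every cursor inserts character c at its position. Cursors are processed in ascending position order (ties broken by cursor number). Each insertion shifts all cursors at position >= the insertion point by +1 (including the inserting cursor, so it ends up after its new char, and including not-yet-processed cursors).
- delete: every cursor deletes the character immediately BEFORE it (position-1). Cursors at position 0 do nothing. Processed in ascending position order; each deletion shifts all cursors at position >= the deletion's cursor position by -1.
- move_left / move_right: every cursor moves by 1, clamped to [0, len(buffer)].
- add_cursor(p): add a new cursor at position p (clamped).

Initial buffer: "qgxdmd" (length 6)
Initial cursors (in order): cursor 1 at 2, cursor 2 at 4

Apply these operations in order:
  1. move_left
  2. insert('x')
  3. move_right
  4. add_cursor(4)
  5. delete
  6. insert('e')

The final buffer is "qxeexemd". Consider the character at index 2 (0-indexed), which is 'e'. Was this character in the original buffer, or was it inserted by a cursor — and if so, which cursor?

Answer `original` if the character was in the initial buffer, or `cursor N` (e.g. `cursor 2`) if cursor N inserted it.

After op 1 (move_left): buffer="qgxdmd" (len 6), cursors c1@1 c2@3, authorship ......
After op 2 (insert('x')): buffer="qxgxxdmd" (len 8), cursors c1@2 c2@5, authorship .1..2...
After op 3 (move_right): buffer="qxgxxdmd" (len 8), cursors c1@3 c2@6, authorship .1..2...
After op 4 (add_cursor(4)): buffer="qxgxxdmd" (len 8), cursors c1@3 c3@4 c2@6, authorship .1..2...
After op 5 (delete): buffer="qxxmd" (len 5), cursors c1@2 c3@2 c2@3, authorship .12..
After op 6 (insert('e')): buffer="qxeexemd" (len 8), cursors c1@4 c3@4 c2@6, authorship .11322..
Authorship (.=original, N=cursor N): . 1 1 3 2 2 . .
Index 2: author = 1

Answer: cursor 1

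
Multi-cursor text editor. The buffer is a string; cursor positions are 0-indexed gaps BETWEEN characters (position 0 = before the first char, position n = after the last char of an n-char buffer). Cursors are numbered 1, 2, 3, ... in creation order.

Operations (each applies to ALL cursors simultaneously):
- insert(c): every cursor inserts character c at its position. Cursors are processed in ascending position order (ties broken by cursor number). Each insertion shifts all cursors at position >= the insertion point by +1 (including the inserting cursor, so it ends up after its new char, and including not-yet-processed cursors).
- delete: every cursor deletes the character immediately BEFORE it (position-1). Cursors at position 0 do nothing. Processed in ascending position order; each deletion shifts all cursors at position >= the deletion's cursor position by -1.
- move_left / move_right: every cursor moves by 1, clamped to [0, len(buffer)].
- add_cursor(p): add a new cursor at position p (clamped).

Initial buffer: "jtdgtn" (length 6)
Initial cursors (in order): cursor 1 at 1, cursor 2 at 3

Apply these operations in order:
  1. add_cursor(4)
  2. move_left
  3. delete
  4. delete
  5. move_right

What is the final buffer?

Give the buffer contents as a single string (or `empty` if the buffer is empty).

Answer: gtn

Derivation:
After op 1 (add_cursor(4)): buffer="jtdgtn" (len 6), cursors c1@1 c2@3 c3@4, authorship ......
After op 2 (move_left): buffer="jtdgtn" (len 6), cursors c1@0 c2@2 c3@3, authorship ......
After op 3 (delete): buffer="jgtn" (len 4), cursors c1@0 c2@1 c3@1, authorship ....
After op 4 (delete): buffer="gtn" (len 3), cursors c1@0 c2@0 c3@0, authorship ...
After op 5 (move_right): buffer="gtn" (len 3), cursors c1@1 c2@1 c3@1, authorship ...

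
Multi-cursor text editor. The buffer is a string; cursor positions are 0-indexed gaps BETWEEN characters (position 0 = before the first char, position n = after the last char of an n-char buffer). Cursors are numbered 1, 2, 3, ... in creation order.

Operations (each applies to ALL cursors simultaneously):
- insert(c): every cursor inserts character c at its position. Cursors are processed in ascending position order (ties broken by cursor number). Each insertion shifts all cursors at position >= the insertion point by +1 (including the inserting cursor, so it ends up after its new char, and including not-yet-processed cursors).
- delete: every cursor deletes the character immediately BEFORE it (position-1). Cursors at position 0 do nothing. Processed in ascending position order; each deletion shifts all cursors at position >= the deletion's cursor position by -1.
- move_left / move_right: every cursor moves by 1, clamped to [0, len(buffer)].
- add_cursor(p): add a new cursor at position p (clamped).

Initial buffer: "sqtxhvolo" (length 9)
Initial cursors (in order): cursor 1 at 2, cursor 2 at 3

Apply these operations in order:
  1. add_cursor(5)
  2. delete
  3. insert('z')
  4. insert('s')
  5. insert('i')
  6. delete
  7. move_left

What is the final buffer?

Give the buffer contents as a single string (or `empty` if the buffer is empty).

Answer: szzssxzsvolo

Derivation:
After op 1 (add_cursor(5)): buffer="sqtxhvolo" (len 9), cursors c1@2 c2@3 c3@5, authorship .........
After op 2 (delete): buffer="sxvolo" (len 6), cursors c1@1 c2@1 c3@2, authorship ......
After op 3 (insert('z')): buffer="szzxzvolo" (len 9), cursors c1@3 c2@3 c3@5, authorship .12.3....
After op 4 (insert('s')): buffer="szzssxzsvolo" (len 12), cursors c1@5 c2@5 c3@8, authorship .1212.33....
After op 5 (insert('i')): buffer="szzssiixzsivolo" (len 15), cursors c1@7 c2@7 c3@11, authorship .121212.333....
After op 6 (delete): buffer="szzssxzsvolo" (len 12), cursors c1@5 c2@5 c3@8, authorship .1212.33....
After op 7 (move_left): buffer="szzssxzsvolo" (len 12), cursors c1@4 c2@4 c3@7, authorship .1212.33....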